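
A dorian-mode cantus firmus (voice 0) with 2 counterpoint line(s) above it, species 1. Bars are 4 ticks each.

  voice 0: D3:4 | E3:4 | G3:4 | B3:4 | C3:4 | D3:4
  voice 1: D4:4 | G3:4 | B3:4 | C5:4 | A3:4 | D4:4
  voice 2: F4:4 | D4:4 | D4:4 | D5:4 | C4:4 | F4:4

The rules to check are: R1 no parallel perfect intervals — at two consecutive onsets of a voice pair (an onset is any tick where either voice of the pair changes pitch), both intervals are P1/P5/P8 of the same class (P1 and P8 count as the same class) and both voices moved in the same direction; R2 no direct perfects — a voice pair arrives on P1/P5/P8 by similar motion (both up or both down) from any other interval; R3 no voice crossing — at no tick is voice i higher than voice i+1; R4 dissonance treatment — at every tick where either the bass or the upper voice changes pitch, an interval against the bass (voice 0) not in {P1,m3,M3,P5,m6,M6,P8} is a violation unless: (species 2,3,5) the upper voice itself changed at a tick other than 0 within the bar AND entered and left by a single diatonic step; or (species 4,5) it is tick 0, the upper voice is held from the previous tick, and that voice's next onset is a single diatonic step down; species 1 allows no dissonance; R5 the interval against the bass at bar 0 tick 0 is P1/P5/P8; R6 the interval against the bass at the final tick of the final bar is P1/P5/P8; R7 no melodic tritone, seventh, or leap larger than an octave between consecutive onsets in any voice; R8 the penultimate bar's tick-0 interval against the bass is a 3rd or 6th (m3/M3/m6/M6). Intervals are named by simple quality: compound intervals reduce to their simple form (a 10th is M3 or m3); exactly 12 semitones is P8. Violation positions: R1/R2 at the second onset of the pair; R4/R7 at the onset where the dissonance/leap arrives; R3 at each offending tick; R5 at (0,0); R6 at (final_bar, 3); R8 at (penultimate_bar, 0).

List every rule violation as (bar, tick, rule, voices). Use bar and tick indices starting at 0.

bar 0: v0=D3 v1=D4 v2=F4 downbeat m3
bar 1: v0=E3 v1=G3 v2=D4 downbeat m7
bar 2: v0=G3 v1=B3 v2=D4 downbeat P5
bar 3: v0=B3 v1=C5 v2=D5 downbeat m3
bar 4: v0=C3 v1=A3 v2=C4 downbeat P8
bar 5: v0=D3 v1=D4 v2=F4 downbeat m3
  -> R5 @ bar 0 tick 0 v(0, 2): opens on m3
  -> R2 @ bar 1 tick 0 v(1, 2): D4/F4 m3 -> G3/D4 P5 similar
  -> R4 @ bar 1 tick 0 v(0, 2): E3/D4 m7 untreated
  -> R4 @ bar 3 tick 0 v(0, 1): B3/C5 m2 untreated
  -> R7 @ bar 3 tick 0 v(1,): B3->C5 leap 13st
  -> R2 @ bar 4 tick 0 v(0, 2): B3/D5 m3 -> C3/C4 P8 similar
  -> R7 @ bar 4 tick 0 v(0,): B3->C3 leap 11st
  -> R7 @ bar 4 tick 0 v(1,): C5->A3 leap 15st
  -> R7 @ bar 4 tick 0 v(2,): D5->C4 leap 14st
  -> R8 @ bar 4 tick 0 v(0, 2): penult P8 not 3rd/6th
  -> R2 @ bar 5 tick 0 v(0, 1): C3/A3 M6 -> D3/D4 P8 similar
  -> R6 @ bar 5 tick 3 v(0, 2): closes on m3

(0, 0, R5, (0, 2))
(1, 0, R2, (1, 2))
(1, 0, R4, (0, 2))
(3, 0, R4, (0, 1))
(3, 0, R7, (1,))
(4, 0, R2, (0, 2))
(4, 0, R7, (0,))
(4, 0, R7, (1,))
(4, 0, R7, (2,))
(4, 0, R8, (0, 2))
(5, 0, R2, (0, 1))
(5, 3, R6, (0, 2))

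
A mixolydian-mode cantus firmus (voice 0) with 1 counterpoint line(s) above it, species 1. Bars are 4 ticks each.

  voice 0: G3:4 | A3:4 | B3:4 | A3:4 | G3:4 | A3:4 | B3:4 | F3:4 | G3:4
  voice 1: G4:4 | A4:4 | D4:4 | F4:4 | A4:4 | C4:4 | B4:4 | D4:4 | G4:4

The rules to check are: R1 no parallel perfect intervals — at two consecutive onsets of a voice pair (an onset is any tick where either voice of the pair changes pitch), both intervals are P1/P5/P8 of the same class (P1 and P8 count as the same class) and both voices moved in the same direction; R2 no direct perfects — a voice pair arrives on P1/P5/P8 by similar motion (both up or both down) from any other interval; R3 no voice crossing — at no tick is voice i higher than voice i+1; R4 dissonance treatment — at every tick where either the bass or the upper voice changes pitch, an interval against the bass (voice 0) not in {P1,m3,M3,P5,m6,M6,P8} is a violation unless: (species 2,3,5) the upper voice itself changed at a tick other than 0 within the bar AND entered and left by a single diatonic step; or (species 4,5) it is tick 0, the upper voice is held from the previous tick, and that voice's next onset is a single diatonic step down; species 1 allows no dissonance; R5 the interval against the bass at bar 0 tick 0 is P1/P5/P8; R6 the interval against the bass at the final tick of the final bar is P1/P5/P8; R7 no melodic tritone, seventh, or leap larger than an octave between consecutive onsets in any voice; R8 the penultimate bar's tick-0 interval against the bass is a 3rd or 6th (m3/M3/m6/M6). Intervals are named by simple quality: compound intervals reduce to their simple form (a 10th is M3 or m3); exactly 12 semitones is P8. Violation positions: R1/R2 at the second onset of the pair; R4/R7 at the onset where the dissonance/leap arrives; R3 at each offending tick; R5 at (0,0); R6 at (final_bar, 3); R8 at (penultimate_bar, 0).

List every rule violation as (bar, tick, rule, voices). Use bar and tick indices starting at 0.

bar 0: v0=G3 v1=G4 downbeat P8
bar 1: v0=A3 v1=A4 downbeat P8
bar 2: v0=B3 v1=D4 downbeat m3
bar 3: v0=A3 v1=F4 downbeat m6
bar 4: v0=G3 v1=A4 downbeat M2
bar 5: v0=A3 v1=C4 downbeat m3
bar 6: v0=B3 v1=B4 downbeat P8
bar 7: v0=F3 v1=D4 downbeat M6
bar 8: v0=G3 v1=G4 downbeat P8
  -> R1 @ bar 1 tick 0 v(0, 1): G3/G4 P8 -> A3/A4 P8 similar
  -> R4 @ bar 4 tick 0 v(0, 1): G3/A4 M2 untreated
  -> R2 @ bar 6 tick 0 v(0, 1): A3/C4 m3 -> B3/B4 P8 similar
  -> R7 @ bar 6 tick 0 v(1,): C4->B4 leap 11st
  -> R7 @ bar 7 tick 0 v(0,): B3->F3 leap 6st
  -> R2 @ bar 8 tick 0 v(0, 1): F3/D4 M6 -> G3/G4 P8 similar

(1, 0, R1, (0, 1))
(4, 0, R4, (0, 1))
(6, 0, R2, (0, 1))
(6, 0, R7, (1,))
(7, 0, R7, (0,))
(8, 0, R2, (0, 1))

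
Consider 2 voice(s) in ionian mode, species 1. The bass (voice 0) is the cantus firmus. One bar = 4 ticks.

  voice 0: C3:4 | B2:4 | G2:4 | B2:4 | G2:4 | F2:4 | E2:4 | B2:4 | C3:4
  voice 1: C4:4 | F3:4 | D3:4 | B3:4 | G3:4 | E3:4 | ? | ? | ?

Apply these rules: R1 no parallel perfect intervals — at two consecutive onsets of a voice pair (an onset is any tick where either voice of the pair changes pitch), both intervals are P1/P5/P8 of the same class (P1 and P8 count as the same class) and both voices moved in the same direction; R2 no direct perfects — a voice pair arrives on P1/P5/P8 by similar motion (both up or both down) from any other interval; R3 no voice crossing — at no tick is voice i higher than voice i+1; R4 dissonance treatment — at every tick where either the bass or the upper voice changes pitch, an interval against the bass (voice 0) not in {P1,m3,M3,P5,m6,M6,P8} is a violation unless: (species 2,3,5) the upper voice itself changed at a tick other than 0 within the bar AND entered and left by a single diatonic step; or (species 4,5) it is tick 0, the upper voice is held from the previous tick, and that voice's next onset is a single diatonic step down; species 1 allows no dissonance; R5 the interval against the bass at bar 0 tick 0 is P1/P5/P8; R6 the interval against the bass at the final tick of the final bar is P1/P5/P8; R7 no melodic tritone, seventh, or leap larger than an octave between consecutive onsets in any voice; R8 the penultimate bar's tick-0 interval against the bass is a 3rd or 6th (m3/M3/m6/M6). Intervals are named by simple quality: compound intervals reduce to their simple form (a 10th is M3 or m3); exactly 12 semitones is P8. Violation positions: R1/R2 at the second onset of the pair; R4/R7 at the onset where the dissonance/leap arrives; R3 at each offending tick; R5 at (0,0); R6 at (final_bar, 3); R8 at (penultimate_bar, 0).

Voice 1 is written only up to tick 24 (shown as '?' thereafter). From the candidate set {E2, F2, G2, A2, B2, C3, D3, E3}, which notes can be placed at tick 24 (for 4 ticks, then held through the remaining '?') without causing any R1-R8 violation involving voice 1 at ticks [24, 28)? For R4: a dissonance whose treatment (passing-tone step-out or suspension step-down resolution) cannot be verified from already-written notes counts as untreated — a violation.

E2: violates R2
F2: violates R4,R7
G2: legal
A2: violates R4
B2: violates R2
C3: legal
D3: violates R4
E3: legal

{C3, E3, G2}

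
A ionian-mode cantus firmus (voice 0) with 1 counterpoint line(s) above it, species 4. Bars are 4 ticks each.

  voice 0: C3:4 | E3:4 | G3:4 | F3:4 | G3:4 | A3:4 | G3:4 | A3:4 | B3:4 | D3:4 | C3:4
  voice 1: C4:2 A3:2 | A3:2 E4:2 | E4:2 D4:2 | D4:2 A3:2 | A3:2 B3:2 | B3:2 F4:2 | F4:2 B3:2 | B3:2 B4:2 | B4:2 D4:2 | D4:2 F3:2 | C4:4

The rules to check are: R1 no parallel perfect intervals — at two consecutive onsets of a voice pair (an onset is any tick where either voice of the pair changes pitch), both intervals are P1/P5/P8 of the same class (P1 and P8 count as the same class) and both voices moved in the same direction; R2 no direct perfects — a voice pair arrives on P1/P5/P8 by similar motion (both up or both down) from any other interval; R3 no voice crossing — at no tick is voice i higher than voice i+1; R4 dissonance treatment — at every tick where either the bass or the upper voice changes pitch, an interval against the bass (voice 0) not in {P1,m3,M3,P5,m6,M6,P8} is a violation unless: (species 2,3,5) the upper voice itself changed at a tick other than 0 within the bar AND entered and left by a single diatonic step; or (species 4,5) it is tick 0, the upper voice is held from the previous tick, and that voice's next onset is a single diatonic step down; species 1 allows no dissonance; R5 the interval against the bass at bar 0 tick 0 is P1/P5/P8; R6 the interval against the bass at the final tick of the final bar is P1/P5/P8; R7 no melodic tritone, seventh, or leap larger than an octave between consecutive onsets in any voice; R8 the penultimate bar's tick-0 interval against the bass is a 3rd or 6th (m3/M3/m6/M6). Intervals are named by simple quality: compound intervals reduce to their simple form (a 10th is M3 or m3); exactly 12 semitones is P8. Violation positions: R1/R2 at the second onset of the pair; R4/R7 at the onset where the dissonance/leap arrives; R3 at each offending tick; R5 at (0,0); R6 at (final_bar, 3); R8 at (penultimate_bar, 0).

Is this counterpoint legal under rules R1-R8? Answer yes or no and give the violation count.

bar 0: v0=C3 v1=C4 (P8)
bar 1: v0=E3 v1=A3 (P4)
bar 2: v0=G3 v1=E4 (M6)
bar 3: v0=F3 v1=D4 (M6)
bar 4: v0=G3 v1=A3 (M2)
bar 5: v0=A3 v1=B3 (M2)
bar 6: v0=G3 v1=F4 (m7)
bar 7: v0=A3 v1=B3 (M2)
bar 8: v0=B3 v1=B4 (P8)
bar 9: v0=D3 v1=D4 (P8)
bar 10: v0=C3 v1=C4 (P8)
  R4 @ bar1.0: E3/A3 P4 untreated
  R4 @ bar4.0: G3/A3 M2 untreated
  R4 @ bar5.0: A3/B3 M2 untreated
  R7 @ bar5.2: B3->F4 leap 6st
  R4 @ bar6.0: G3/F4 m7 untreated
  R7 @ bar6.2: F4->B3 leap 6st
  R4 @ bar7.0: A3/B3 M2 untreated
  R4 @ bar7.2: A3/B4 M2 untreated
  R8 @ bar9.0: penult P8 not 3rd/6th

No (9 violations)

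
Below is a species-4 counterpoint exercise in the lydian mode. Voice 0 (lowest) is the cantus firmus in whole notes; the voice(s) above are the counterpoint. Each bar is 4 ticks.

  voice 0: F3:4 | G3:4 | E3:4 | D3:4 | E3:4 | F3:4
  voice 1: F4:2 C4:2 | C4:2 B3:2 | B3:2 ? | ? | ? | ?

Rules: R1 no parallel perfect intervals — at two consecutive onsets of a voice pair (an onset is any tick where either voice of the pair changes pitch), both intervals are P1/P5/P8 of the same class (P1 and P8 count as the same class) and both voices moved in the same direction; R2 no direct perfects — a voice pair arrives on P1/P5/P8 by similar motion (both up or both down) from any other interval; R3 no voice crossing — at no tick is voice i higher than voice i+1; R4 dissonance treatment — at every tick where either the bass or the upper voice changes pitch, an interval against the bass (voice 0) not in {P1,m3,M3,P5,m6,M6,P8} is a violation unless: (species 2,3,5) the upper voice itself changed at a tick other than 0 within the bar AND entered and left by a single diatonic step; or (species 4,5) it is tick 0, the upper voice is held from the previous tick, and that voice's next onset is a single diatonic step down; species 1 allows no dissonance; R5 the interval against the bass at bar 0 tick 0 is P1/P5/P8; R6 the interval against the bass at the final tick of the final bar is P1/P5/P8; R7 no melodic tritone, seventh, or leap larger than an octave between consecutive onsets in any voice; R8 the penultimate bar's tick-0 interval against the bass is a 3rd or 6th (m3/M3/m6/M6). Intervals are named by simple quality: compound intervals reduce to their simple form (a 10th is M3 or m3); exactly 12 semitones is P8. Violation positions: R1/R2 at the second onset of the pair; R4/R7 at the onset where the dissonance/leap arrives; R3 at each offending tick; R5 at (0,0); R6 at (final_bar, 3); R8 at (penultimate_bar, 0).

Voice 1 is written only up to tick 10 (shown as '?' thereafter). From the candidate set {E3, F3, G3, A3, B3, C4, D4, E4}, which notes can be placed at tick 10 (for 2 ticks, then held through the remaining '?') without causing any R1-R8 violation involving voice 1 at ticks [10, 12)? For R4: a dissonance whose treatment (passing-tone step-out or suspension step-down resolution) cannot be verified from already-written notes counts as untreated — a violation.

{B3, C4, E3, E4, G3}

E3: legal
F3: violates R4,R7
G3: legal
A3: violates R4
B3: legal
C4: legal
D4: violates R4
E4: legal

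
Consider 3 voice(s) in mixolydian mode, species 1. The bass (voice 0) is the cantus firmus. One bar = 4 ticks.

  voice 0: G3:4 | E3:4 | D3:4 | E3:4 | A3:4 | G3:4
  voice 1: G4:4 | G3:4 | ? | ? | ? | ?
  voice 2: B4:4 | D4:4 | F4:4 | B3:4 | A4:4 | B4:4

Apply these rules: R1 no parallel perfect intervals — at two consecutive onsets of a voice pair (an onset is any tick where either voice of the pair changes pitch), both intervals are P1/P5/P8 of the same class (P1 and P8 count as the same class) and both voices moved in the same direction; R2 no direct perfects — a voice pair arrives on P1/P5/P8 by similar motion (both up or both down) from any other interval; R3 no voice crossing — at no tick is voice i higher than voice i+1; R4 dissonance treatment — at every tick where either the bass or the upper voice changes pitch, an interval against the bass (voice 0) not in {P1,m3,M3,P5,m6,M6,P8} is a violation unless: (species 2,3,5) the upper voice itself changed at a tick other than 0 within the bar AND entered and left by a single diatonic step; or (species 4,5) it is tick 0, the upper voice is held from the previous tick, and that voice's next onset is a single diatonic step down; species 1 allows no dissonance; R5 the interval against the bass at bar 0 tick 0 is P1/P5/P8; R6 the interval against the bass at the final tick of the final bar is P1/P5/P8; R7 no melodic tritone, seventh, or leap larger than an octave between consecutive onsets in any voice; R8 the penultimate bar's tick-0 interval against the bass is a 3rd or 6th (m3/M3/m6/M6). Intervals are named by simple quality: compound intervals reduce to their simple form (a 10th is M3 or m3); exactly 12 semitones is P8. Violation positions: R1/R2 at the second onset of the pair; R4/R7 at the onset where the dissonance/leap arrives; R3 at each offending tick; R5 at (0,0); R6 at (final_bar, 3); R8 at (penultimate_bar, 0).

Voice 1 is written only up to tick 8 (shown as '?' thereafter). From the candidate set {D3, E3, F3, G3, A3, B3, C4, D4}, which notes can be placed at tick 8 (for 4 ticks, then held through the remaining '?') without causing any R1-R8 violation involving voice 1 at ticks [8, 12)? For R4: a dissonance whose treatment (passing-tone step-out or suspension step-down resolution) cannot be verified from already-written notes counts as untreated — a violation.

D3: violates R2
E3: violates R4
F3: legal
G3: violates R4
A3: legal
B3: legal
C4: violates R4
D4: legal

{A3, B3, D4, F3}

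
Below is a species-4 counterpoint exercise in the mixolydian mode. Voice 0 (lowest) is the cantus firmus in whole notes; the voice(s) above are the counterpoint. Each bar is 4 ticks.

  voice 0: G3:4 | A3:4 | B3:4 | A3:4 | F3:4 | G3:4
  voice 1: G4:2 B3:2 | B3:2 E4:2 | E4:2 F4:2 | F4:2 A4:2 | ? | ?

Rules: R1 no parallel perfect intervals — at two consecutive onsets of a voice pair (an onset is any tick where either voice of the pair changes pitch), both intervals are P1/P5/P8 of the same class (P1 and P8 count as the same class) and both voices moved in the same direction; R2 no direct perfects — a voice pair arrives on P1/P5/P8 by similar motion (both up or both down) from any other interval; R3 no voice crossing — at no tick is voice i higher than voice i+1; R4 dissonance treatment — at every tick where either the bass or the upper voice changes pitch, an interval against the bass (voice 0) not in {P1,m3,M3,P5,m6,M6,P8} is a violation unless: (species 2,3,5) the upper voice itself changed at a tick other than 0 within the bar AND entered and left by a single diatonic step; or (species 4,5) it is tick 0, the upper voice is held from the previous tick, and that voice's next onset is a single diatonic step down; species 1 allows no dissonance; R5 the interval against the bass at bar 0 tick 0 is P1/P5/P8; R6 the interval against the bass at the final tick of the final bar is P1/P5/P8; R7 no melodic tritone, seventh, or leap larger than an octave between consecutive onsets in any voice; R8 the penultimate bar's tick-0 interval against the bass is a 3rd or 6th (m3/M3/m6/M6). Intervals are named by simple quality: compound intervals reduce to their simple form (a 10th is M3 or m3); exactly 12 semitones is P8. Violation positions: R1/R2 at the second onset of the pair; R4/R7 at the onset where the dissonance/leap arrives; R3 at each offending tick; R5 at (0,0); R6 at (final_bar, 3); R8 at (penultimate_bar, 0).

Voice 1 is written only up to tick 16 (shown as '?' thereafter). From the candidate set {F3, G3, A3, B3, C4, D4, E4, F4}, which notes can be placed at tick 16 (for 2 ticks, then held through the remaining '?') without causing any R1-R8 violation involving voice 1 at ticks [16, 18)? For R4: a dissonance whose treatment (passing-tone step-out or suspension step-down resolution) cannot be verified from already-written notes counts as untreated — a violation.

F3: violates R1,R7,R8
G3: violates R4,R7,R8
A3: legal
B3: violates R4,R7,R8
C4: violates R2,R8
D4: legal
E4: violates R4,R8
F4: violates R1,R8

{A3, D4}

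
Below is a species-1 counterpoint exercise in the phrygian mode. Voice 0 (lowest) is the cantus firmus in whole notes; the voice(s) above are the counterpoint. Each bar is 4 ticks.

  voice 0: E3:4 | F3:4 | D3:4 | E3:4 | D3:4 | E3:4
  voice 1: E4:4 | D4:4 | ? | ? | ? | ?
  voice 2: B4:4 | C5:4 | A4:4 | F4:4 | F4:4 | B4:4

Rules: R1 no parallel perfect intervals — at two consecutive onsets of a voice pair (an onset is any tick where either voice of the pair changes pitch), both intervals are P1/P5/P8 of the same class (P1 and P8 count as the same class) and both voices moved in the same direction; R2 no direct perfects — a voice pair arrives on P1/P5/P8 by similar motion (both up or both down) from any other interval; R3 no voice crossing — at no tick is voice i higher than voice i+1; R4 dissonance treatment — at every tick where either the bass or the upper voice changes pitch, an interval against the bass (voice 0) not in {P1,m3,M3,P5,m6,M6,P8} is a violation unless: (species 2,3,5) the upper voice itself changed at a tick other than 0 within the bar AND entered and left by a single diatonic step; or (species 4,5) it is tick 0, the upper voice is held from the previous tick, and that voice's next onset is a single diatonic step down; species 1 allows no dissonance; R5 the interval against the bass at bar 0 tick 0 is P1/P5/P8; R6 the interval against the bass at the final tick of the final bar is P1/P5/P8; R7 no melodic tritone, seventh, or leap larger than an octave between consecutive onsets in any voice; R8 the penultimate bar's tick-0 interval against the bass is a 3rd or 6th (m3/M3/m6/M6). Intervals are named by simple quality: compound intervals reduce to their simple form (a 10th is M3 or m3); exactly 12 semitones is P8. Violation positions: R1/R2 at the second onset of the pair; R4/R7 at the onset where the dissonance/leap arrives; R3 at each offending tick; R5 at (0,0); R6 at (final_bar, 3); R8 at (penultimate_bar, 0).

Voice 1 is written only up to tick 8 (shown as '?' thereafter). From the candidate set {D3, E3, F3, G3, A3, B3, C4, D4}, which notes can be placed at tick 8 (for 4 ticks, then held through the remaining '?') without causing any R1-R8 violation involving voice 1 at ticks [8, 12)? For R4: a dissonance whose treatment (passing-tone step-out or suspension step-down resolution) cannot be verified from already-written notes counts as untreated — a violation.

D3: violates R2
E3: violates R4,R7
F3: legal
G3: violates R4
A3: violates R2
B3: legal
C4: violates R4
D4: legal

{B3, D4, F3}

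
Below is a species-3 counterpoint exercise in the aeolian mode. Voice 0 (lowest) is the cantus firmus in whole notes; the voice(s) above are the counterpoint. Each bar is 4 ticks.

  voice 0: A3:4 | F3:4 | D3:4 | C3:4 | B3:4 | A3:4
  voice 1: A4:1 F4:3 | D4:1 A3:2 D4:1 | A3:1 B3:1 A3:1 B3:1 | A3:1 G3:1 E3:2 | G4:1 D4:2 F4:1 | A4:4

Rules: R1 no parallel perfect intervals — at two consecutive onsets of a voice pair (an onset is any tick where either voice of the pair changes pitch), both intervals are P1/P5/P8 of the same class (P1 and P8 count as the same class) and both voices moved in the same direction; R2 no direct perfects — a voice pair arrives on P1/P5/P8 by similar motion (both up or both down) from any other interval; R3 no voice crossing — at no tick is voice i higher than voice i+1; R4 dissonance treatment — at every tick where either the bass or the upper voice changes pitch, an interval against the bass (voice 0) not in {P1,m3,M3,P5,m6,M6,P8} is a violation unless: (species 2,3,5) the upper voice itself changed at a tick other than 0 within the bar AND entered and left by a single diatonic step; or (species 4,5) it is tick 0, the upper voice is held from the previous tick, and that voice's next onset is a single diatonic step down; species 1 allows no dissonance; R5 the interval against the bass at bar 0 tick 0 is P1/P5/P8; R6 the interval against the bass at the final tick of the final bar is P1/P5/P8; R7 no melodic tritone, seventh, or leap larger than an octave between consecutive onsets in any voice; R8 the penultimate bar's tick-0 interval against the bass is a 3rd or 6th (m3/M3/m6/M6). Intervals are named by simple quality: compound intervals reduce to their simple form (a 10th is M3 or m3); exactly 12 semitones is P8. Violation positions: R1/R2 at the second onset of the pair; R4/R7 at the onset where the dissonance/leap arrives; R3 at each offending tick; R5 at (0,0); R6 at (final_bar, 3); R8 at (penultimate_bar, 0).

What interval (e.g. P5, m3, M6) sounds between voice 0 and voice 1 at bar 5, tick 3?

voice 0=A3 voice 1=A4 -> P8

P8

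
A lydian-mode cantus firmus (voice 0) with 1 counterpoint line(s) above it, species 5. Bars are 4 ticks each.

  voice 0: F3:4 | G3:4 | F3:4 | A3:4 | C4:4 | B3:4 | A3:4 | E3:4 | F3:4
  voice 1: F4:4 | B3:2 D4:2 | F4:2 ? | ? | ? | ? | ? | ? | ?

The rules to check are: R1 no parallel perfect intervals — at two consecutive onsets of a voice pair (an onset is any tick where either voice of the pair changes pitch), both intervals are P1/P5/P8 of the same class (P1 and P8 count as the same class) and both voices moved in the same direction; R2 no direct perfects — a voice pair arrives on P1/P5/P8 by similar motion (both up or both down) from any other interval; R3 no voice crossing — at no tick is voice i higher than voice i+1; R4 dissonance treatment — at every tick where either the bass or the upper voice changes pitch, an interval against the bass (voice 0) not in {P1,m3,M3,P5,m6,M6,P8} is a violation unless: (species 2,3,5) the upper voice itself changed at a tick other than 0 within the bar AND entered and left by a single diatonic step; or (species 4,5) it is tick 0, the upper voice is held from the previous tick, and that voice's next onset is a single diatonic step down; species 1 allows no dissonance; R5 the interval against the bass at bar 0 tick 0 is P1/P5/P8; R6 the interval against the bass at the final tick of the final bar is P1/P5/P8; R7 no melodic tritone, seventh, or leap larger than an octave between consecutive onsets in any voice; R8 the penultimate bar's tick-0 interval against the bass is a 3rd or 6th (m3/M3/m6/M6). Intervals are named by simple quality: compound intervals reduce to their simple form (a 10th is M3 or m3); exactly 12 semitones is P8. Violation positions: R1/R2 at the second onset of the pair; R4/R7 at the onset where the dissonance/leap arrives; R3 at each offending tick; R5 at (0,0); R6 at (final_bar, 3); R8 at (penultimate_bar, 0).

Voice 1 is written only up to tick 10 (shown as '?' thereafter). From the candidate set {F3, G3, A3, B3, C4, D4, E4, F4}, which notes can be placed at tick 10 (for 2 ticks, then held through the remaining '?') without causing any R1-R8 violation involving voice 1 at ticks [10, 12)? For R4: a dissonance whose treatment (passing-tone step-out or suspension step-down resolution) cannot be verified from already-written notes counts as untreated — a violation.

F3: legal
G3: violates R4,R7
A3: legal
B3: violates R4,R7
C4: legal
D4: legal
E4: violates R4
F4: legal

{A3, C4, D4, F3, F4}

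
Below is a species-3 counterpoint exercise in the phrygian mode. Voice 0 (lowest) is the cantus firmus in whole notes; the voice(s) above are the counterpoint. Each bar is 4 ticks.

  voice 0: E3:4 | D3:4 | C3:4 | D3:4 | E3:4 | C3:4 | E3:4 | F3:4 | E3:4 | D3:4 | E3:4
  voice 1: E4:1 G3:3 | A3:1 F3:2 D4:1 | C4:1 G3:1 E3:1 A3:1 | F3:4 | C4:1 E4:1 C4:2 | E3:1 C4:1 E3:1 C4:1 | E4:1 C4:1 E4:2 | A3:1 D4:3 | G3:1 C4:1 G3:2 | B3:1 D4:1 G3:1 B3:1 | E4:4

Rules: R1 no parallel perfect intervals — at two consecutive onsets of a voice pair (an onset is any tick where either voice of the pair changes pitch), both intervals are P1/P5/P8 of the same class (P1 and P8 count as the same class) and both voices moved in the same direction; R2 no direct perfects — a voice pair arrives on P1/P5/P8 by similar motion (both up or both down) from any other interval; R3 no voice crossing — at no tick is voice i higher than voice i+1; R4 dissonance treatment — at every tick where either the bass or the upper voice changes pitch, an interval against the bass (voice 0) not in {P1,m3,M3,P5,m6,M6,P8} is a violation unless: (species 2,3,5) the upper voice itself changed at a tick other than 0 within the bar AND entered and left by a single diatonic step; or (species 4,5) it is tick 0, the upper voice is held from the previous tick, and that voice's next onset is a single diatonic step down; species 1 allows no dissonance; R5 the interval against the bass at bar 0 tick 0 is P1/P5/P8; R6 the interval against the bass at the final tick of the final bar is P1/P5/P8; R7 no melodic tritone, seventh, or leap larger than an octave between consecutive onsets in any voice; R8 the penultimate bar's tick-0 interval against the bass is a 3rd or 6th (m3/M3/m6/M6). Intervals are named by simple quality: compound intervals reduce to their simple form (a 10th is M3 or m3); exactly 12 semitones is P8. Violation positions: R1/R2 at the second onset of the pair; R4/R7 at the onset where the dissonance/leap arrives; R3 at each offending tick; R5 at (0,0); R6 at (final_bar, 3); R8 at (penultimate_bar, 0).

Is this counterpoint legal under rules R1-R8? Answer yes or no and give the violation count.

No (4 violations)

bar 0: v0=E3 v1=E4 (P8)
bar 1: v0=D3 v1=A3 (P5)
bar 2: v0=C3 v1=C4 (P8)
bar 3: v0=D3 v1=F3 (m3)
bar 4: v0=E3 v1=C4 (m6)
bar 5: v0=C3 v1=E3 (M3)
bar 6: v0=E3 v1=E4 (P8)
bar 7: v0=F3 v1=A3 (M3)
bar 8: v0=E3 v1=G3 (m3)
bar 9: v0=D3 v1=B3 (M6)
bar 10: v0=E3 v1=E4 (P8)
  R1 @ bar2.0: D3/D4 P8 -> C3/C4 P8 similar
  R1 @ bar6.0: C3/C4 P8 -> E3/E4 P8 similar
  R4 @ bar9.2: D3/G3 P4 untreated
  R2 @ bar10.0: D3/B3 M6 -> E3/E4 P8 similar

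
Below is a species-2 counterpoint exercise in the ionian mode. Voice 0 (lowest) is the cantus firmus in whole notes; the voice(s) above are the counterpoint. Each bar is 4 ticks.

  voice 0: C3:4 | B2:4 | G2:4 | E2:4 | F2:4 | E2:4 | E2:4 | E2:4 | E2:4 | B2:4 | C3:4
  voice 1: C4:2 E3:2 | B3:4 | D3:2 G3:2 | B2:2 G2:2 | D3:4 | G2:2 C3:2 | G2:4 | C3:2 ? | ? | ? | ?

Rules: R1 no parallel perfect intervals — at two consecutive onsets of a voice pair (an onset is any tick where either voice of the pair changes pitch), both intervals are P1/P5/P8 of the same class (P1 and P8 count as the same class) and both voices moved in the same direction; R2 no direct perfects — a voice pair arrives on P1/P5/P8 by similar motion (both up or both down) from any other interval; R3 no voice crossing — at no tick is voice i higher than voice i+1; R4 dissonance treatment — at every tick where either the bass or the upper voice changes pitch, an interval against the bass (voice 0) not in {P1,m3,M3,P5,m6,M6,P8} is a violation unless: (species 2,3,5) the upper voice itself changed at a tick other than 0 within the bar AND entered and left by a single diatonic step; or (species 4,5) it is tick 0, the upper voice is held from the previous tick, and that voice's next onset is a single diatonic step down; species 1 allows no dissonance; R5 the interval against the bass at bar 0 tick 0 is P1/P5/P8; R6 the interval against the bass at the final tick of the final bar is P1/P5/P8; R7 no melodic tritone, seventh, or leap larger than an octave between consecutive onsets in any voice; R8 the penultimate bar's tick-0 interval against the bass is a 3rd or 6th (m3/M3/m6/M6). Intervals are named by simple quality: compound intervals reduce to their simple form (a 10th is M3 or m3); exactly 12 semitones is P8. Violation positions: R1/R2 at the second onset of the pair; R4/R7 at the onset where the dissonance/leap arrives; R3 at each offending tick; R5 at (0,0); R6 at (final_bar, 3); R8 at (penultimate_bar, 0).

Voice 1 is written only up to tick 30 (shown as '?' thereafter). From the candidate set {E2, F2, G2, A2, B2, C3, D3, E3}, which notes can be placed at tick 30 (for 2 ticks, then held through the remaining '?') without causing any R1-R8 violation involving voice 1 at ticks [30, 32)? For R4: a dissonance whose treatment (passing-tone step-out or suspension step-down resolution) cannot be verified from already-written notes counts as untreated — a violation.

E2: legal
F2: violates R4
G2: legal
A2: violates R4
B2: legal
C3: legal
D3: violates R4
E3: legal

{B2, C3, E2, E3, G2}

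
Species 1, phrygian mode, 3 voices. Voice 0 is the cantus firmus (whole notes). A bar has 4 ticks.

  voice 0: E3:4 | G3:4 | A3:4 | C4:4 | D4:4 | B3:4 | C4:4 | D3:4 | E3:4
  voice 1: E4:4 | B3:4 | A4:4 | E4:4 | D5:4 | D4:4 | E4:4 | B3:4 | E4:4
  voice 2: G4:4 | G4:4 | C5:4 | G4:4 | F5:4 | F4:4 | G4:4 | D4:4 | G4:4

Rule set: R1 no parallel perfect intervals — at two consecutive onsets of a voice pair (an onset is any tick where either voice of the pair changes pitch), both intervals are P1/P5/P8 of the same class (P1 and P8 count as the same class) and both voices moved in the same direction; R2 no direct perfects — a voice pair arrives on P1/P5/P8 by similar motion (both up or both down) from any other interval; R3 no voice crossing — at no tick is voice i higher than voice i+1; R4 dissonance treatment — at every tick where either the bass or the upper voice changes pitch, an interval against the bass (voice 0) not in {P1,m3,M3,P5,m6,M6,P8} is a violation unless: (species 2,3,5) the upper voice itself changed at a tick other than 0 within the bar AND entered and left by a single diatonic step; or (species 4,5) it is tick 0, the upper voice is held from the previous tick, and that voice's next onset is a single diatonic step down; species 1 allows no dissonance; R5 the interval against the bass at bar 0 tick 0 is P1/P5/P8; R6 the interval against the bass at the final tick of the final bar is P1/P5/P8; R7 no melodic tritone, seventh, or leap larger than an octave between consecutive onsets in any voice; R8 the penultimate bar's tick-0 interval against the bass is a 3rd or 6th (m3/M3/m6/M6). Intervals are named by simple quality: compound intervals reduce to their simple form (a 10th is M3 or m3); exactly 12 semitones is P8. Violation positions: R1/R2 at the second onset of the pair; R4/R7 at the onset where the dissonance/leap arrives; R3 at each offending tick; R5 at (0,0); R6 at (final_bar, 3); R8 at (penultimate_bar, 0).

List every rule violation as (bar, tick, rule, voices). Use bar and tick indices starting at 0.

bar 0: v0=E3 v1=E4 v2=G4 downbeat m3
bar 1: v0=G3 v1=B3 v2=G4 downbeat P8
bar 2: v0=A3 v1=A4 v2=C5 downbeat m3
bar 3: v0=C4 v1=E4 v2=G4 downbeat P5
bar 4: v0=D4 v1=D5 v2=F5 downbeat m3
bar 5: v0=B3 v1=D4 v2=F4 downbeat TT
bar 6: v0=C4 v1=E4 v2=G4 downbeat P5
bar 7: v0=D3 v1=B3 v2=D4 downbeat P8
bar 8: v0=E3 v1=E4 v2=G4 downbeat m3
  -> R5 @ bar 0 tick 0 v(0, 2): opens on m3
  -> R2 @ bar 2 tick 0 v(0, 1): G3/B3 M3 -> A3/A4 P8 similar
  -> R7 @ bar 2 tick 0 v(1,): B3->A4 leap 10st
  -> R2 @ bar 4 tick 0 v(0, 1): C4/E4 M3 -> D4/D5 P8 similar
  -> R7 @ bar 4 tick 0 v(1,): E4->D5 leap 10st
  -> R7 @ bar 4 tick 0 v(2,): G4->F5 leap 10st
  -> R4 @ bar 5 tick 0 v(0, 2): B3/F4 TT untreated
  -> R2 @ bar 6 tick 0 v(0, 2): B3/F4 TT -> C4/G4 P5 similar
  -> R2 @ bar 7 tick 0 v(0, 2): C4/G4 P5 -> D3/D4 P8 similar
  -> R7 @ bar 7 tick 0 v(0,): C4->D3 leap 10st
  -> R8 @ bar 7 tick 0 v(0, 2): penult P8 not 3rd/6th
  -> R2 @ bar 8 tick 0 v(0, 1): D3/B3 M6 -> E3/E4 P8 similar
  -> R6 @ bar 8 tick 3 v(0, 2): closes on m3

(0, 0, R5, (0, 2))
(2, 0, R2, (0, 1))
(2, 0, R7, (1,))
(4, 0, R2, (0, 1))
(4, 0, R7, (1,))
(4, 0, R7, (2,))
(5, 0, R4, (0, 2))
(6, 0, R2, (0, 2))
(7, 0, R2, (0, 2))
(7, 0, R7, (0,))
(7, 0, R8, (0, 2))
(8, 0, R2, (0, 1))
(8, 3, R6, (0, 2))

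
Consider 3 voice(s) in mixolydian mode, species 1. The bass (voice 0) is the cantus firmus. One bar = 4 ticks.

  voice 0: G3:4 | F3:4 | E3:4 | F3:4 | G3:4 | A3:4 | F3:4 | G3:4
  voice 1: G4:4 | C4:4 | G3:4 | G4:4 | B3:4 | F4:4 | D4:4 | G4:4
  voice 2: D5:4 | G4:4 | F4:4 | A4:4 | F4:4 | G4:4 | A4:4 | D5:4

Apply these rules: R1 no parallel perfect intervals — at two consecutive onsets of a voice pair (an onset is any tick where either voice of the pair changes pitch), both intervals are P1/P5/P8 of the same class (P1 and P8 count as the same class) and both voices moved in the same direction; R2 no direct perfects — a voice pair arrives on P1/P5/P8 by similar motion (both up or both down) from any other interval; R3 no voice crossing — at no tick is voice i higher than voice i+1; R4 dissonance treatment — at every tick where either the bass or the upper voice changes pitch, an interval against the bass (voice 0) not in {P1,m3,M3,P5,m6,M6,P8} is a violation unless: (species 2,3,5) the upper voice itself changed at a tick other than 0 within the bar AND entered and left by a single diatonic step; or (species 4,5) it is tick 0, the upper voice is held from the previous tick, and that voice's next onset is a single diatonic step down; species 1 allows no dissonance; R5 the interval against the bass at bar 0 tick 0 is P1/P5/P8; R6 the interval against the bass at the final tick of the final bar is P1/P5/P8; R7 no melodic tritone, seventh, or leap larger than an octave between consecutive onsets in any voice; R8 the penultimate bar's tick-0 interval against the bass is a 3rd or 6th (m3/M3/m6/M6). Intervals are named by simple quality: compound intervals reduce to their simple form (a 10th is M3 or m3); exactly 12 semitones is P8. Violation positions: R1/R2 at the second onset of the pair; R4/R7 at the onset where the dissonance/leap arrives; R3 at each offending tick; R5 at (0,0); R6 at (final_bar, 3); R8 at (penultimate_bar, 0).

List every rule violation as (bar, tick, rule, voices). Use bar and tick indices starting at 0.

bar 0: v0=G3 v1=G4 v2=D5 downbeat P5
bar 1: v0=F3 v1=C4 v2=G4 downbeat M2
bar 2: v0=E3 v1=G3 v2=F4 downbeat m2
bar 3: v0=F3 v1=G4 v2=A4 downbeat M3
bar 4: v0=G3 v1=B3 v2=F4 downbeat m7
bar 5: v0=A3 v1=F4 v2=G4 downbeat m7
bar 6: v0=F3 v1=D4 v2=A4 downbeat M3
bar 7: v0=G3 v1=G4 v2=D5 downbeat P5
  -> R1 @ bar 1 tick 0 v(1, 2): G4/D5 P5 -> C4/G4 P5 similar
  -> R2 @ bar 1 tick 0 v(0, 1): G3/G4 P8 -> F3/C4 P5 similar
  -> R4 @ bar 1 tick 0 v(0, 2): F3/G4 M2 untreated
  -> R4 @ bar 2 tick 0 v(0, 2): E3/F4 m2 untreated
  -> R4 @ bar 3 tick 0 v(0, 1): F3/G4 M2 untreated
  -> R4 @ bar 4 tick 0 v(0, 2): G3/F4 m7 untreated
  -> R4 @ bar 5 tick 0 v(0, 2): A3/G4 m7 untreated
  -> R7 @ bar 5 tick 0 v(1,): B3->F4 leap 6st
  -> R1 @ bar 7 tick 0 v(1, 2): D4/A4 P5 -> G4/D5 P5 similar
  -> R2 @ bar 7 tick 0 v(0, 1): F3/D4 M6 -> G3/G4 P8 similar
  -> R2 @ bar 7 tick 0 v(0, 2): F3/A4 M3 -> G3/D5 P5 similar

(1, 0, R1, (1, 2))
(1, 0, R2, (0, 1))
(1, 0, R4, (0, 2))
(2, 0, R4, (0, 2))
(3, 0, R4, (0, 1))
(4, 0, R4, (0, 2))
(5, 0, R4, (0, 2))
(5, 0, R7, (1,))
(7, 0, R1, (1, 2))
(7, 0, R2, (0, 1))
(7, 0, R2, (0, 2))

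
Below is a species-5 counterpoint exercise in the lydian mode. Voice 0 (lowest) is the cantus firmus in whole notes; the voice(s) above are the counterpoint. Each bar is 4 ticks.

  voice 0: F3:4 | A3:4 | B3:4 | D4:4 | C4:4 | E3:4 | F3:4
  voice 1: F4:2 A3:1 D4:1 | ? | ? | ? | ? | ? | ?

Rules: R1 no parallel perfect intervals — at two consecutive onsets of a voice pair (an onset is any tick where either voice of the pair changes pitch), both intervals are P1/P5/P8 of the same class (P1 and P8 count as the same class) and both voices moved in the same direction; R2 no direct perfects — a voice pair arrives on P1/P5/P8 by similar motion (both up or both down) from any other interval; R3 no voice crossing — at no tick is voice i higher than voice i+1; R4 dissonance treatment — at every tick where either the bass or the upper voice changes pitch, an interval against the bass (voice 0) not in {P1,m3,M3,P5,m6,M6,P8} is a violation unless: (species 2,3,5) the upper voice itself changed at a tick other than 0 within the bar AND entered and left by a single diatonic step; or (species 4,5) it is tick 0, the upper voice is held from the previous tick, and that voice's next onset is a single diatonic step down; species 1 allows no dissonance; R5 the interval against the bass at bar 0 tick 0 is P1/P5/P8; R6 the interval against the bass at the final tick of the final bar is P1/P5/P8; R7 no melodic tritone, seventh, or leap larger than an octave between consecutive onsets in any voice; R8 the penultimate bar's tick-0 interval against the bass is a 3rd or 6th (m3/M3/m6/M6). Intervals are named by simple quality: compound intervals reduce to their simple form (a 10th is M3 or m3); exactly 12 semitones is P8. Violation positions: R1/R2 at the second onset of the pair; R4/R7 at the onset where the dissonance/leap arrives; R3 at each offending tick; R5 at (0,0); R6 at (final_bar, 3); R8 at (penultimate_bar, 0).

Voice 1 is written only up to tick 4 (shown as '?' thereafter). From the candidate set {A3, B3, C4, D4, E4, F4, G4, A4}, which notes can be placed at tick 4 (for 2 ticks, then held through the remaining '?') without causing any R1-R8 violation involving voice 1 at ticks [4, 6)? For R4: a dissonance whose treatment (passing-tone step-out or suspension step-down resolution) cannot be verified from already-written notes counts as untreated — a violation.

{A3, C4, F4}

A3: legal
B3: violates R4
C4: legal
D4: violates R4
E4: violates R2
F4: legal
G4: violates R4
A4: violates R2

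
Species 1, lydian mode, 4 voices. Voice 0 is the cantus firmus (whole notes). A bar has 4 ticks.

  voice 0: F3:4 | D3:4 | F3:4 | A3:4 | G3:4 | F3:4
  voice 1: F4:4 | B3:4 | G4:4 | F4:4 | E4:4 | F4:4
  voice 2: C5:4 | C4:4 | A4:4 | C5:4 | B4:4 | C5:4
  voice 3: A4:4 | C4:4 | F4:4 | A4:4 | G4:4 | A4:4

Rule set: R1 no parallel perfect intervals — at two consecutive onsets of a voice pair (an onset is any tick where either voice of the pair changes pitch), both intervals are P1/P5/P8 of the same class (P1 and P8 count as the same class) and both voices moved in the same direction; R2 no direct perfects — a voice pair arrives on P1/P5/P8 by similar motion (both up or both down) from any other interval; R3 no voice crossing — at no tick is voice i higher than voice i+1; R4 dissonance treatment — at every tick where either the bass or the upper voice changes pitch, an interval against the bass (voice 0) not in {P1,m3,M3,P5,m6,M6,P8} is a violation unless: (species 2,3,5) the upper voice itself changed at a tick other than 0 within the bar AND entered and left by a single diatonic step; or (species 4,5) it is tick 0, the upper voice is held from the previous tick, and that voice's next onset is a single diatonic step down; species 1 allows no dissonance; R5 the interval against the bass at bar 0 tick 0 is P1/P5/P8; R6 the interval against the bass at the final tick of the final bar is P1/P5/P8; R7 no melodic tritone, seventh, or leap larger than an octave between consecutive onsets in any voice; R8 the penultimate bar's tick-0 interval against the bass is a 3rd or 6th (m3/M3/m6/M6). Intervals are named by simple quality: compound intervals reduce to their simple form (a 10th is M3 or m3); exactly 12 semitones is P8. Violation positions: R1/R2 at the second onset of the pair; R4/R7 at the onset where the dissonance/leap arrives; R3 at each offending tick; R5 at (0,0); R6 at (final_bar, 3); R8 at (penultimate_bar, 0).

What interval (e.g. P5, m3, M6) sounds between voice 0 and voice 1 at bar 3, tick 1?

voice 0=A3 voice 1=F4 -> m6

m6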